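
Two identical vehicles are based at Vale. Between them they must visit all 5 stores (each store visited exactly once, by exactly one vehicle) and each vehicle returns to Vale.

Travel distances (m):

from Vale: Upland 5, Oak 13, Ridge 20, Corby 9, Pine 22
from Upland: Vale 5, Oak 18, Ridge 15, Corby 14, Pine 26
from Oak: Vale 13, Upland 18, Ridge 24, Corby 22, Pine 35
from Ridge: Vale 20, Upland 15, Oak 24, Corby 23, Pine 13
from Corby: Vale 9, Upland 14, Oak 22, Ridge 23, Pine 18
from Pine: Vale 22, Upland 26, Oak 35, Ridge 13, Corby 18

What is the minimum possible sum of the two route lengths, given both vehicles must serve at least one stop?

Check every non-empty split of the stops between the two vehicles; for each half take its own optimal tour:
  {Upland} + {Oak, Ridge, Corby, Pine}: 10 + 77 = 87
  {Oak} + {Upland, Ridge, Corby, Pine}: 26 + 60 = 86
  {Upland, Oak} + {Ridge, Corby, Pine}: 36 + 60 = 96
  {Ridge} + {Upland, Oak, Corby, Pine}: 40 + 84 = 124
  {Upland, Ridge} + {Oak, Corby, Pine}: 40 + 75 = 115
  {Oak, Ridge} + {Upland, Corby, Pine}: 57 + 58 = 115
  … (15 splits in total)
Best: vehicle 1 Vale → Oak → Vale = 26; vehicle 2 Vale → Upland → Ridge → Pine → Corby → Vale = 60; combined 86.

86 m — the smallest possible combined total.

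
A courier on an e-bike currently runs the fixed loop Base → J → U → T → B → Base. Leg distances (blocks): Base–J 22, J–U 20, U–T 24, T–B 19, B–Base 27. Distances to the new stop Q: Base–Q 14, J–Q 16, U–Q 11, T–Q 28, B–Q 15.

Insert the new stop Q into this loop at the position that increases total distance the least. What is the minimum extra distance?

Insertion cost between consecutive stops i–j is d(i,Q) + d(Q,j) − d(i,j):
  between Base and J: 14 + 16 − 22 = 8
  between J and U: 16 + 11 − 20 = 7
  between U and T: 11 + 28 − 24 = 15
  between T and B: 28 + 15 − 19 = 24
  between B and Base: 15 + 14 − 27 = 2
Cheapest insertion is between B and Base, adding 2.
New total = 112 + 2 = 114.

Minimum extra distance: 2 blocks, inserting Q between B and Base.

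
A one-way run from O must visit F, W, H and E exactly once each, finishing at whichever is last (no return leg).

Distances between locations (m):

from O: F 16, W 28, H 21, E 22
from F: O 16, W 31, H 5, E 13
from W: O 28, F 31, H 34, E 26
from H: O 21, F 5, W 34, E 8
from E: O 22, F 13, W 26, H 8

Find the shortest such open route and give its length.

Minimum one-way distance = 55 m.

There are 4! = 24 possible orderings.
O - F - W - H - E: 16+31+34+8 = 89
O - F - W - E - H: 16+31+26+8 = 81
O - F - H - W - E: 16+5+34+26 = 81
O - F - H - E - W: 16+5+8+26 = 55
O - F - E - W - H: 16+13+26+34 = 89
O - F - E - H - W: 16+13+8+34 = 71
O - W - F - H - E: 28+31+5+8 = 72
O - W - F - E - H: 28+31+13+8 = 80
O - W - H - F - E: 28+34+5+13 = 80
O - W - H - E - F: 28+34+8+13 = 83
O - W - E - F - H: 28+26+13+5 = 72
O - W - E - H - F: 28+26+8+5 = 67
O - H - F - W - E: 21+5+31+26 = 83
O - H - F - E - W: 21+5+13+26 = 65
… (10 more)
The minimum is 55.
One shortest path: O → F → H → E → W.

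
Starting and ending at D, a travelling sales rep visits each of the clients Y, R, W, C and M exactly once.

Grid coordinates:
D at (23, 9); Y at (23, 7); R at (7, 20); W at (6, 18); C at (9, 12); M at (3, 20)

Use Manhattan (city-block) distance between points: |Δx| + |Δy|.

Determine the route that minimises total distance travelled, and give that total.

With 5 stops there are 5!/2 = 60 distinct round trips (a route and its reverse cost the same).
D - Y - R - W - C - M - D: 2+29+3+9+14+31 = 88
D - Y - R - W - M - C - D: 2+29+3+5+14+17 = 70
D - Y - R - C - W - M - D: 2+29+10+9+5+31 = 86
D - Y - R - C - M - W - D: 2+29+10+14+5+26 = 86
D - Y - R - M - W - C - D: 2+29+4+5+9+17 = 66
D - Y - R - M - C - W - D: 2+29+4+14+9+26 = 84
D - Y - W - R - C - M - D: 2+28+3+10+14+31 = 88
D - Y - W - R - M - C - D: 2+28+3+4+14+17 = 68
D - Y - W - C - R - M - D: 2+28+9+10+4+31 = 84
D - Y - W - C - M - R - D: 2+28+9+14+4+27 = 84
D - Y - W - M - R - C - D: 2+28+5+4+10+17 = 66
D - Y - W - M - C - R - D: 2+28+5+14+10+27 = 86
D - Y - C - R - W - M - D: 2+19+10+3+5+31 = 70
D - Y - C - R - M - W - D: 2+19+10+4+5+26 = 66
… (46 more)
The minimum is 66.
One optimal route: D → Y → R → M → W → C → D (or its reverse).

66 — the shortest possible round trip.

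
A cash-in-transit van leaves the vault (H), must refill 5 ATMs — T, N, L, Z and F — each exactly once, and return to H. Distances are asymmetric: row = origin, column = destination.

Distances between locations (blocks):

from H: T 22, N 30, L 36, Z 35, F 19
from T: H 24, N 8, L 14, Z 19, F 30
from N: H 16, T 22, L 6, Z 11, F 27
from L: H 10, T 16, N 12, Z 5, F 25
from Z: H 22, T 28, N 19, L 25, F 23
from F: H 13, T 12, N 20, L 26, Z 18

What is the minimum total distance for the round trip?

H → T → N → L → Z → F → H: 22+8+6+5+23+13 = 77
H → T → N → L → F → Z → H: 22+8+6+25+18+22 = 101
H → T → N → Z → L → F → H: 22+8+11+25+25+13 = 104
H → T → N → Z → F → L → H: 22+8+11+23+26+10 = 100
H → T → N → F → L → Z → H: 22+8+27+26+5+22 = 110
H → T → N → F → Z → L → H: 22+8+27+18+25+10 = 110
H → T → L → N → Z → F → H: 22+14+12+11+23+13 = 95
H → T → L → N → F → Z → H: 22+14+12+27+18+22 = 115
H → T → L → Z → N → F → H: 22+14+5+19+27+13 = 100
H → T → L → Z → F → N → H: 22+14+5+23+20+16 = 100
H → T → L → F → N → Z → H: 22+14+25+20+11+22 = 114
H → T → L → F → Z → N → H: 22+14+25+18+19+16 = 114
H → T → Z → N → L → F → H: 22+19+19+6+25+13 = 104
H → T → Z → N → F → L → H: 22+19+19+27+26+10 = 123
… (106 more)
H → F → T → N → L → Z → H: 19+12+8+6+5+22 = 72  ← best
The minimum is 72.
One optimal route: H → F → T → N → L → Z → H.

Shortest round trip = 72 blocks.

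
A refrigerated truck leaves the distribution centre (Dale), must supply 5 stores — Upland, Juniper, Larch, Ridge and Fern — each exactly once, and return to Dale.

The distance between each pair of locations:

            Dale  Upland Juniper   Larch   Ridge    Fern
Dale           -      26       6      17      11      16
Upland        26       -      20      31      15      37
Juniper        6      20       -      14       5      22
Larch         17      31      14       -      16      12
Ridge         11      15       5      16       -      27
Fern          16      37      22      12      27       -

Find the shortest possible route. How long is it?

Shortest round trip = 85.

Dale→Upland→Juniper→Larch→Ridge→Fern→Dale: 26+20+14+16+27+16 = 119
Dale→Upland→Juniper→Larch→Fern→Ridge→Dale: 26+20+14+12+27+11 = 110
Dale→Upland→Juniper→Ridge→Larch→Fern→Dale: 26+20+5+16+12+16 = 95
Dale→Upland→Juniper→Ridge→Fern→Larch→Dale: 26+20+5+27+12+17 = 107
Dale→Upland→Juniper→Fern→Larch→Ridge→Dale: 26+20+22+12+16+11 = 107
Dale→Upland→Juniper→Fern→Ridge→Larch→Dale: 26+20+22+27+16+17 = 128
Dale→Upland→Larch→Juniper→Ridge→Fern→Dale: 26+31+14+5+27+16 = 119
Dale→Upland→Larch→Juniper→Fern→Ridge→Dale: 26+31+14+22+27+11 = 131
Dale→Upland→Larch→Ridge→Juniper→Fern→Dale: 26+31+16+5+22+16 = 116
Dale→Upland→Larch→Ridge→Fern→Juniper→Dale: 26+31+16+27+22+6 = 128
Dale→Upland→Larch→Fern→Juniper→Ridge→Dale: 26+31+12+22+5+11 = 107
Dale→Upland→Larch→Fern→Ridge→Juniper→Dale: 26+31+12+27+5+6 = 107
Dale→Upland→Ridge→Juniper→Larch→Fern→Dale: 26+15+5+14+12+16 = 88
Dale→Upland→Ridge→Juniper→Fern→Larch→Dale: 26+15+5+22+12+17 = 97
… (46 more)
Dale→Juniper→Upland→Ridge→Larch→Fern→Dale: 6+20+15+16+12+16 = 85  ← best
The minimum is 85.
One optimal route: Dale → Juniper → Upland → Ridge → Larch → Fern → Dale (or its reverse).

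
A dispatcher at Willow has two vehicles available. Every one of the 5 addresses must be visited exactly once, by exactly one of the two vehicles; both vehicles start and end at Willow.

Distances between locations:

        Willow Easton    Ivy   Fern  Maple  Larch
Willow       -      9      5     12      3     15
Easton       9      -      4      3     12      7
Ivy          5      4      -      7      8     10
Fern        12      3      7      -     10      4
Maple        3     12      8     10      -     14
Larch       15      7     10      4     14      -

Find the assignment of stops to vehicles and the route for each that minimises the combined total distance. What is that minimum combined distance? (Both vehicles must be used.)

37 — the smallest possible combined total.

Check every non-empty split of the stops between the two vehicles; for each half take its own optimal tour:
  {Easton} + {Ivy, Fern, Maple, Larch}: 18 + 32 = 50
  {Ivy} + {Easton, Fern, Maple, Larch}: 10 + 33 = 43
  {Easton, Ivy} + {Fern, Maple, Larch}: 18 + 32 = 50
  {Fern} + {Easton, Ivy, Maple, Larch}: 24 + 33 = 57
  {Easton, Fern} + {Ivy, Maple, Larch}: 24 + 32 = 56
  {Ivy, Fern} + {Easton, Maple, Larch}: 24 + 33 = 57
  … (15 splits in total)
  {Maple} + {Easton, Ivy, Fern, Larch}: 6 + 31 = 37  ← best
Best: vehicle 1 Willow → Maple → Willow = 6; vehicle 2 Willow → Easton → Fern → Larch → Ivy → Willow = 31; combined 37.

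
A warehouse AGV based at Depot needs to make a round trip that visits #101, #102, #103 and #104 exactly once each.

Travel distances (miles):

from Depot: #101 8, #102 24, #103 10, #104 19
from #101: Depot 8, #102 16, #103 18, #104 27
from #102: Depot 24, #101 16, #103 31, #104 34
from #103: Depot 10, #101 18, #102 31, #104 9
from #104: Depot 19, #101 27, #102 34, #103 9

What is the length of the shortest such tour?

Minimum total distance: 77 miles.

There are 12 distinct closed tours to check (reversals are equivalent).
Depot - #101 - #102 - #103 - #104 - Depot: 8+16+31+9+19 = 83
Depot - #101 - #102 - #104 - #103 - Depot: 8+16+34+9+10 = 77
Depot - #101 - #103 - #102 - #104 - Depot: 8+18+31+34+19 = 110
Depot - #101 - #103 - #104 - #102 - Depot: 8+18+9+34+24 = 93
Depot - #101 - #104 - #102 - #103 - Depot: 8+27+34+31+10 = 110
Depot - #101 - #104 - #103 - #102 - Depot: 8+27+9+31+24 = 99
Depot - #102 - #101 - #103 - #104 - Depot: 24+16+18+9+19 = 86
Depot - #102 - #101 - #104 - #103 - Depot: 24+16+27+9+10 = 86
Depot - #102 - #103 - #101 - #104 - Depot: 24+31+18+27+19 = 119
Depot - #102 - #104 - #101 - #103 - Depot: 24+34+27+18+10 = 113
Depot - #103 - #101 - #102 - #104 - Depot: 10+18+16+34+19 = 97
Depot - #103 - #102 - #101 - #104 - Depot: 10+31+16+27+19 = 103
The minimum is 77.
One optimal route: Depot → #101 → #102 → #104 → #103 → Depot (or its reverse).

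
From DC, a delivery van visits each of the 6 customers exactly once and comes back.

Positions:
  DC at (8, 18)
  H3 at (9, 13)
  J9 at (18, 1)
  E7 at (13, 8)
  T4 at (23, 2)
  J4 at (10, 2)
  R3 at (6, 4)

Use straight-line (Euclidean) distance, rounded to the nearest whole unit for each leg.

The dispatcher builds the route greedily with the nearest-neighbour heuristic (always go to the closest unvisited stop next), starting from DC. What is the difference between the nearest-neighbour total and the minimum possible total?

DC: H3=5, E7=11, R3=14, J4=16, J9=20, T4=22 ⇒ H3
H3: E7=6, R3=9, J4=11, J9=15, T4=18 ⇒ E7
E7: J4=7, R3=8, J9=9, T4=12 ⇒ J4
J4: R3=4, J9=8, T4=13 ⇒ R3
R3: J9=12, T4=17 ⇒ J9
J9: T4=5 ⇒ T4
NN route DC → H3 → E7 → J4 → R3 → J9 → T4 → DC costs 61.
Optimal: DC → H3 → E7 → T4 → J9 → J4 → R3 → DC costs 54 (by enumerating all 360 distinct tours).
Excess = 61 − 54 = 7.

7 longer than the optimal tour.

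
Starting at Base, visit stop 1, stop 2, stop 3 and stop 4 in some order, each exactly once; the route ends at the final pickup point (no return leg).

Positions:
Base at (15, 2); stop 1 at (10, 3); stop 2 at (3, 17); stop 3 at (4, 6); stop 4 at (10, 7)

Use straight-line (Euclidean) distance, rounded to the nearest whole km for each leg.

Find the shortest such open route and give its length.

There are 4! = 24 possible orderings.
Base → stop 1 → stop 2 → stop 3 → stop 4: 5+16+11+6 = 38
Base → stop 1 → stop 2 → stop 4 → stop 3: 5+16+12+6 = 39
Base → stop 1 → stop 3 → stop 2 → stop 4: 5+7+11+12 = 35
Base → stop 1 → stop 3 → stop 4 → stop 2: 5+7+6+12 = 30
Base → stop 1 → stop 4 → stop 2 → stop 3: 5+4+12+11 = 32
Base → stop 1 → stop 4 → stop 3 → stop 2: 5+4+6+11 = 26
Base → stop 2 → stop 1 → stop 3 → stop 4: 19+16+7+6 = 48
Base → stop 2 → stop 1 → stop 4 → stop 3: 19+16+4+6 = 45
Base → stop 2 → stop 3 → stop 1 → stop 4: 19+11+7+4 = 41
Base → stop 2 → stop 3 → stop 4 → stop 1: 19+11+6+4 = 40
Base → stop 2 → stop 4 → stop 1 → stop 3: 19+12+4+7 = 42
Base → stop 2 → stop 4 → stop 3 → stop 1: 19+12+6+7 = 44
Base → stop 3 → stop 1 → stop 2 → stop 4: 12+7+16+12 = 47
Base → stop 3 → stop 1 → stop 4 → stop 2: 12+7+4+12 = 35
… (10 more)
The minimum is 26.
One shortest path: Base → stop 1 → stop 4 → stop 3 → stop 2.

26 km — the minimum one-way total.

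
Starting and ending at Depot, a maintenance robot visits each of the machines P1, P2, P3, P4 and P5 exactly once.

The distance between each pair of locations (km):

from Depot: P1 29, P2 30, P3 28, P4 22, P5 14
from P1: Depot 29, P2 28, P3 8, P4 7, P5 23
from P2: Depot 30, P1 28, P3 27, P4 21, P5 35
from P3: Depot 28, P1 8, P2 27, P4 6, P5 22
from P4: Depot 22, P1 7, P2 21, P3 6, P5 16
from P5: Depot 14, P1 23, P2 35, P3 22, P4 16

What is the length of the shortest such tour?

Depot-P1-P2-P3-P4-P5-Depot: 29+28+27+6+16+14 = 120
Depot-P1-P2-P3-P5-P4-Depot: 29+28+27+22+16+22 = 144
Depot-P1-P2-P4-P3-P5-Depot: 29+28+21+6+22+14 = 120
Depot-P1-P2-P4-P5-P3-Depot: 29+28+21+16+22+28 = 144
Depot-P1-P2-P5-P3-P4-Depot: 29+28+35+22+6+22 = 142
Depot-P1-P2-P5-P4-P3-Depot: 29+28+35+16+6+28 = 142
Depot-P1-P3-P2-P4-P5-Depot: 29+8+27+21+16+14 = 115
Depot-P1-P3-P2-P5-P4-Depot: 29+8+27+35+16+22 = 137
Depot-P1-P3-P4-P2-P5-Depot: 29+8+6+21+35+14 = 113
Depot-P1-P3-P4-P5-P2-Depot: 29+8+6+16+35+30 = 124
Depot-P1-P3-P5-P2-P4-Depot: 29+8+22+35+21+22 = 137
Depot-P1-P3-P5-P4-P2-Depot: 29+8+22+16+21+30 = 126
Depot-P1-P4-P2-P3-P5-Depot: 29+7+21+27+22+14 = 120
Depot-P1-P4-P2-P5-P3-Depot: 29+7+21+35+22+28 = 142
… (46 more)
Depot-P2-P1-P3-P4-P5-Depot: 30+28+8+6+16+14 = 102  ← best
The minimum is 102.
One optimal route: Depot → P2 → P1 → P3 → P4 → P5 → Depot (or its reverse).

102 km — the shortest possible round trip.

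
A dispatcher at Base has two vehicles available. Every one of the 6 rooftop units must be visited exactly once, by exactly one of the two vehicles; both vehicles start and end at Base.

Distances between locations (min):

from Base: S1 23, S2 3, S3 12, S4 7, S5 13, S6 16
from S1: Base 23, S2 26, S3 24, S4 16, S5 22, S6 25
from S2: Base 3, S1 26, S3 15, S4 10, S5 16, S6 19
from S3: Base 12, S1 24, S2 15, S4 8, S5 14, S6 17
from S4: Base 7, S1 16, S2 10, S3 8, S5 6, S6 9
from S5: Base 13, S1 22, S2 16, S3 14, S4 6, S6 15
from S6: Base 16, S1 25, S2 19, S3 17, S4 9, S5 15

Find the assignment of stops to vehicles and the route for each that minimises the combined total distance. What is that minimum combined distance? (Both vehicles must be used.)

95 min — the smallest possible combined total.

There are 2^5 − 1 = 31 ways to divide the 6 stops into two non-empty groups. For each, the best each vehicle can do is its own shortest tour through its group:
  {S1} + {S2, S3, S4, S5, S6}: 46 + 63 = 109
  {S2} + {S1, S3, S4, S5, S6}: 6 + 89 = 95
  {S1, S2} + {S3, S4, S5, S6}: 52 + 57 = 109
  {S3} + {S1, S2, S4, S5, S6}: 24 + 82 = 106
  {S1, S3} + {S2, S4, S5, S6}: 59 + 50 = 109
  {S2, S3} + {S1, S4, S5, S6}: 30 + 76 = 106
  … (31 splits in total)
Best: vehicle 1 Base → S2 → Base = 6; vehicle 2 Base → S1 → S4 → S5 → S6 → S3 → Base = 89; combined 95.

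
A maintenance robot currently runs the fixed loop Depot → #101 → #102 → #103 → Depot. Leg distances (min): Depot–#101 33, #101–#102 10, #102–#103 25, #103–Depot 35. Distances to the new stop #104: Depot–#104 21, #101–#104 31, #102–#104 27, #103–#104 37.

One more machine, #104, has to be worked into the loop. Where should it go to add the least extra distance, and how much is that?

Insertion cost between consecutive stops i–j is d(i,#104) + d(#104,j) − d(i,j):
  between Depot and #101: 21 + 31 − 33 = 19
  between #101 and #102: 31 + 27 − 10 = 48
  between #102 and #103: 27 + 37 − 25 = 39
  between #103 and Depot: 37 + 21 − 35 = 23
Cheapest insertion is between Depot and #101, adding 19.
New total = 103 + 19 = 122.

Adding 19 min by placing #104 on the Depot–#101 leg.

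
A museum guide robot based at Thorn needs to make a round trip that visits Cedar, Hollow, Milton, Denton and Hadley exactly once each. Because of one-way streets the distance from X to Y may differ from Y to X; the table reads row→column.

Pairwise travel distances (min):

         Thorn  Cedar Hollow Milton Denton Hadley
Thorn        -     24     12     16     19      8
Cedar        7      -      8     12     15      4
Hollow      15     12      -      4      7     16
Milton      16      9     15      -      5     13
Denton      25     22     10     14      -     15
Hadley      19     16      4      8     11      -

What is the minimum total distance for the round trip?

49 min — the shortest possible round trip.

Thorn→Cedar→Hollow→Milton→Denton→Hadley→Thorn: 24+8+4+5+15+19 = 75
Thorn→Cedar→Hollow→Milton→Hadley→Denton→Thorn: 24+8+4+13+11+25 = 85
Thorn→Cedar→Hollow→Denton→Milton→Hadley→Thorn: 24+8+7+14+13+19 = 85
Thorn→Cedar→Hollow→Denton→Hadley→Milton→Thorn: 24+8+7+15+8+16 = 78
Thorn→Cedar→Hollow→Hadley→Milton→Denton→Thorn: 24+8+16+8+5+25 = 86
Thorn→Cedar→Hollow→Hadley→Denton→Milton→Thorn: 24+8+16+11+14+16 = 89
Thorn→Cedar→Milton→Hollow→Denton→Hadley→Thorn: 24+12+15+7+15+19 = 92
Thorn→Cedar→Milton→Hollow→Hadley→Denton→Thorn: 24+12+15+16+11+25 = 103
Thorn→Cedar→Milton→Denton→Hollow→Hadley→Thorn: 24+12+5+10+16+19 = 86
Thorn→Cedar→Milton→Denton→Hadley→Hollow→Thorn: 24+12+5+15+4+15 = 75
Thorn→Cedar→Milton→Hadley→Hollow→Denton→Thorn: 24+12+13+4+7+25 = 85
Thorn→Cedar→Milton→Hadley→Denton→Hollow→Thorn: 24+12+13+11+10+15 = 85
Thorn→Cedar→Denton→Hollow→Milton→Hadley→Thorn: 24+15+10+4+13+19 = 85
Thorn→Cedar→Denton→Hollow→Hadley→Milton→Thorn: 24+15+10+16+8+16 = 89
… (106 more)
Thorn→Hadley→Hollow→Denton→Milton→Cedar→Thorn: 8+4+7+14+9+7 = 49  ← best
The minimum is 49.
One optimal route: Thorn → Hadley → Hollow → Denton → Milton → Cedar → Thorn.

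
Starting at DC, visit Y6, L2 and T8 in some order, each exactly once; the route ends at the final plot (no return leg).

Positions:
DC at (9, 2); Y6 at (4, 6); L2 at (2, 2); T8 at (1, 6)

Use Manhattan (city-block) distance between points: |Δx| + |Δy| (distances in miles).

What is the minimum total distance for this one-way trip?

Shortest open route: 15 miles.

There are 3! = 6 possible orderings.
DC → Y6 → L2 → T8: 9+6+5 = 20
DC → Y6 → T8 → L2: 9+3+5 = 17
DC → L2 → Y6 → T8: 7+6+3 = 16
DC → L2 → T8 → Y6: 7+5+3 = 15
DC → T8 → Y6 → L2: 12+3+6 = 21
DC → T8 → L2 → Y6: 12+5+6 = 23
The minimum is 15.
One shortest path: DC → L2 → T8 → Y6.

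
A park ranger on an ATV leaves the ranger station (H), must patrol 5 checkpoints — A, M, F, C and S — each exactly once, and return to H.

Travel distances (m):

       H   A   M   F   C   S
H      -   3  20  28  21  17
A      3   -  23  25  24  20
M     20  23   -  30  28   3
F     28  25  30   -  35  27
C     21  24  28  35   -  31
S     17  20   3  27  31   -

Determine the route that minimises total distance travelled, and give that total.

H-A-M-F-C-S-H: 3+23+30+35+31+17 = 139
H-A-M-F-S-C-H: 3+23+30+27+31+21 = 135
H-A-M-C-F-S-H: 3+23+28+35+27+17 = 133
H-A-M-C-S-F-H: 3+23+28+31+27+28 = 140
H-A-M-S-F-C-H: 3+23+3+27+35+21 = 112
H-A-M-S-C-F-H: 3+23+3+31+35+28 = 123
H-A-F-M-C-S-H: 3+25+30+28+31+17 = 134
H-A-F-M-S-C-H: 3+25+30+3+31+21 = 113
H-A-F-C-M-S-H: 3+25+35+28+3+17 = 111
H-A-F-C-S-M-H: 3+25+35+31+3+20 = 117
H-A-F-S-M-C-H: 3+25+27+3+28+21 = 107
H-A-F-S-C-M-H: 3+25+27+31+28+20 = 134
H-A-C-M-F-S-H: 3+24+28+30+27+17 = 129
H-A-C-M-S-F-H: 3+24+28+3+27+28 = 113
… (46 more)
The minimum is 107.
One optimal route: H → A → F → S → M → C → H (or its reverse).

107 m — the shortest possible round trip.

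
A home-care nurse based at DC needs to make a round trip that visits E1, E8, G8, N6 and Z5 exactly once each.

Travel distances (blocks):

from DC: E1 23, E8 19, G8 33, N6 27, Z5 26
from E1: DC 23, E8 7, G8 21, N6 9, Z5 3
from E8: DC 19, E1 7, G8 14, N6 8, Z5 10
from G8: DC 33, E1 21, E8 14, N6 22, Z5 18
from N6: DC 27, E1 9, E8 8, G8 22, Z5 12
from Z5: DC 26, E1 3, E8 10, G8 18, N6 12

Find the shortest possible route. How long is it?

90 blocks — the shortest possible round trip.

With 5 stops there are 5!/2 = 60 distinct round trips (a route and its reverse cost the same).
DC-E1-E8-G8-N6-Z5-DC: 23+7+14+22+12+26 = 104
DC-E1-E8-G8-Z5-N6-DC: 23+7+14+18+12+27 = 101
DC-E1-E8-N6-G8-Z5-DC: 23+7+8+22+18+26 = 104
DC-E1-E8-N6-Z5-G8-DC: 23+7+8+12+18+33 = 101
DC-E1-E8-Z5-G8-N6-DC: 23+7+10+18+22+27 = 107
DC-E1-E8-Z5-N6-G8-DC: 23+7+10+12+22+33 = 107
DC-E1-G8-E8-N6-Z5-DC: 23+21+14+8+12+26 = 104
DC-E1-G8-E8-Z5-N6-DC: 23+21+14+10+12+27 = 107
DC-E1-G8-N6-E8-Z5-DC: 23+21+22+8+10+26 = 110
DC-E1-G8-N6-Z5-E8-DC: 23+21+22+12+10+19 = 107
DC-E1-G8-Z5-E8-N6-DC: 23+21+18+10+8+27 = 107
DC-E1-G8-Z5-N6-E8-DC: 23+21+18+12+8+19 = 101
DC-E1-N6-E8-G8-Z5-DC: 23+9+8+14+18+26 = 98
DC-E1-N6-E8-Z5-G8-DC: 23+9+8+10+18+33 = 101
… (46 more)
DC-E8-G8-Z5-E1-N6-DC: 19+14+18+3+9+27 = 90  ← best
The minimum is 90.
One optimal route: DC → E8 → G8 → Z5 → E1 → N6 → DC (or its reverse).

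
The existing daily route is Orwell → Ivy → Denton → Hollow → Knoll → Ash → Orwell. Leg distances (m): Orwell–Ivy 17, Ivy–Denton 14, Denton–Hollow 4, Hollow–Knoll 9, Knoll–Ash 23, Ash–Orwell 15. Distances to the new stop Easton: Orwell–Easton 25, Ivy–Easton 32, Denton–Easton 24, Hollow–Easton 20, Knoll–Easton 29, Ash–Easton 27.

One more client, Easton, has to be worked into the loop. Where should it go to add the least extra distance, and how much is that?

Insertion cost between consecutive stops i–j is d(i,Easton) + d(Easton,j) − d(i,j):
  between Orwell and Ivy: 25 + 32 − 17 = 40
  between Ivy and Denton: 32 + 24 − 14 = 42
  between Denton and Hollow: 24 + 20 − 4 = 40
  between Hollow and Knoll: 20 + 29 − 9 = 40
  between Knoll and Ash: 29 + 27 − 23 = 33
  between Ash and Orwell: 27 + 25 − 15 = 37
Cheapest insertion is between Knoll and Ash, adding 33.
New total = 82 + 33 = 115.

Minimum extra distance: 33 m, inserting Easton between Knoll and Ash.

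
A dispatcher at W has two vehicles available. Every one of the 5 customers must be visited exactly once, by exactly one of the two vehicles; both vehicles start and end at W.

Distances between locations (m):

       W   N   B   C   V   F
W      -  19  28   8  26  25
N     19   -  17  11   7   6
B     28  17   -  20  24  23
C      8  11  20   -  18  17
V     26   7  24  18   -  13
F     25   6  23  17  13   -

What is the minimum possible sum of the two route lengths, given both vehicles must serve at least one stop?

Minimum combined distance: 106 m.

Check every non-empty split of the stops between the two vehicles; for each half take its own optimal tour:
  {N} + {B, C, V, F}: 38 + 90 = 128
  {B} + {N, C, V, F}: 56 + 64 = 120
  {N, B} + {C, V, F}: 64 + 64 = 128
  {C} + {N, B, V, F}: 16 + 90 = 106
  {N, C} + {B, V, F}: 38 + 90 = 128
  {B, C} + {N, V, F}: 56 + 64 = 120
  … (15 splits in total)
Best: vehicle 1 W → C → W = 16; vehicle 2 W → N → V → F → B → W = 90; combined 106.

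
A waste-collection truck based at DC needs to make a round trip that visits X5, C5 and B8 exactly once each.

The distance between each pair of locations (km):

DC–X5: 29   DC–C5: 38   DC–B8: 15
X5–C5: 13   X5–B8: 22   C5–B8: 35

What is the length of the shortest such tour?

DC - X5 - C5 - B8 - DC: 29+13+35+15 = 92
DC - X5 - B8 - C5 - DC: 29+22+35+38 = 124
DC - C5 - X5 - B8 - DC: 38+13+22+15 = 88
The minimum is 88.
One optimal route: DC → C5 → X5 → B8 → DC (or its reverse).

Shortest round trip = 88 km.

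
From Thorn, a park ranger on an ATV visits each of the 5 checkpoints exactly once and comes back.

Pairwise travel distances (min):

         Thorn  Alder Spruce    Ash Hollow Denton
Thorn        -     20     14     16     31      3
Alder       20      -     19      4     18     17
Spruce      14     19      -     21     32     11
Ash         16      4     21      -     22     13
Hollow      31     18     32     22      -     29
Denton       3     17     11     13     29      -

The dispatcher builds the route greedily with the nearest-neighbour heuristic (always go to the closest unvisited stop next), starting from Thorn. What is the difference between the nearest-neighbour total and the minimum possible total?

6 min longer than the optimal tour.

Thorn: Denton=3, Spruce=14, Ash=16, Alder=20, Hollow=31 ⇒ Denton
Denton: Spruce=11, Ash=13, Alder=17, Hollow=29 ⇒ Spruce
Spruce: Alder=19, Ash=21, Hollow=32 ⇒ Alder
Alder: Ash=4, Hollow=18 ⇒ Ash
Ash: Hollow=22 ⇒ Hollow
NN route Thorn → Denton → Spruce → Alder → Ash → Hollow → Thorn costs 90.
Optimal: Thorn → Spruce → Hollow → Alder → Ash → Denton → Thorn costs 84 (by enumerating all 60 distinct tours).
Excess = 90 − 84 = 6.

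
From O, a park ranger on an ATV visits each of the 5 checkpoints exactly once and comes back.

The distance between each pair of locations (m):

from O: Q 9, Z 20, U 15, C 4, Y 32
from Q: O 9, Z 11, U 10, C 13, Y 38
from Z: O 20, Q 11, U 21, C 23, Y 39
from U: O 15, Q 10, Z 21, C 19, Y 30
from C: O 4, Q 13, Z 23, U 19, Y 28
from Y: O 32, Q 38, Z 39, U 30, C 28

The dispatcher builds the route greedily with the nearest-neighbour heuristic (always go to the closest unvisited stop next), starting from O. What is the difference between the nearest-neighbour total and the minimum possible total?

From O: C=4, Q=9, U=15, Z=20, Y=32 → choose C (4).
From C: Q=13, U=19, Z=23, Y=28 → choose Q (13).
From Q: U=10, Z=11, Y=38 → choose U (10).
From U: Z=21, Y=30 → choose Z (21).
From Z: Y=39 → choose Y (39).
NN route O → C → Q → U → Z → Y → O costs 119.
Optimal: O → Q → Z → U → Y → C → O costs 103 (by enumerating all 60 distinct tours).
Excess = 119 − 103 = 16.

Excess over optimum: 16 m.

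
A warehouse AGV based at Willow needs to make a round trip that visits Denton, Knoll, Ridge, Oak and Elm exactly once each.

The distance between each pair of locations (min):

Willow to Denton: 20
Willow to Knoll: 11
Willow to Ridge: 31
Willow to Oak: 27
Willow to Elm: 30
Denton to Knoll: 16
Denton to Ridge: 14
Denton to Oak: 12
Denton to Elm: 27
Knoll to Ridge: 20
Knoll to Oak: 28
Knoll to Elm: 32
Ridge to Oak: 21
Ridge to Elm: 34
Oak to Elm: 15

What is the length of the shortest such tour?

Shortest round trip = 102 min.

With 5 stops there are 5!/2 = 60 distinct round trips (a route and its reverse cost the same).
Willow → Denton → Knoll → Ridge → Oak → Elm → Willow: 20+16+20+21+15+30 = 122
Willow → Denton → Knoll → Ridge → Elm → Oak → Willow: 20+16+20+34+15+27 = 132
Willow → Denton → Knoll → Oak → Ridge → Elm → Willow: 20+16+28+21+34+30 = 149
Willow → Denton → Knoll → Oak → Elm → Ridge → Willow: 20+16+28+15+34+31 = 144
Willow → Denton → Knoll → Elm → Ridge → Oak → Willow: 20+16+32+34+21+27 = 150
Willow → Denton → Knoll → Elm → Oak → Ridge → Willow: 20+16+32+15+21+31 = 135
Willow → Denton → Ridge → Knoll → Oak → Elm → Willow: 20+14+20+28+15+30 = 127
Willow → Denton → Ridge → Knoll → Elm → Oak → Willow: 20+14+20+32+15+27 = 128
Willow → Denton → Ridge → Oak → Knoll → Elm → Willow: 20+14+21+28+32+30 = 145
Willow → Denton → Ridge → Oak → Elm → Knoll → Willow: 20+14+21+15+32+11 = 113
Willow → Denton → Ridge → Elm → Knoll → Oak → Willow: 20+14+34+32+28+27 = 155
Willow → Denton → Ridge → Elm → Oak → Knoll → Willow: 20+14+34+15+28+11 = 122
Willow → Denton → Oak → Knoll → Ridge → Elm → Willow: 20+12+28+20+34+30 = 144
Willow → Denton → Oak → Knoll → Elm → Ridge → Willow: 20+12+28+32+34+31 = 157
… (46 more)
Willow → Knoll → Ridge → Denton → Oak → Elm → Willow: 11+20+14+12+15+30 = 102  ← best
The minimum is 102.
One optimal route: Willow → Knoll → Ridge → Denton → Oak → Elm → Willow (or its reverse).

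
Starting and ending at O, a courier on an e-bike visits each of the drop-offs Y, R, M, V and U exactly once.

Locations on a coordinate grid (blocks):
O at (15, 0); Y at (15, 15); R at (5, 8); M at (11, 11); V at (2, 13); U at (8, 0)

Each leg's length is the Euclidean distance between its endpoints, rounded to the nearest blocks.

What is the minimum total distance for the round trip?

Shortest round trip = 52 blocks.

O - Y - R - M - V - U - O: 15+12+7+9+14+7 = 64
O - Y - R - M - U - V - O: 15+12+7+11+14+18 = 77
O - Y - R - V - M - U - O: 15+12+6+9+11+7 = 60
O - Y - R - V - U - M - O: 15+12+6+14+11+12 = 70
O - Y - R - U - M - V - O: 15+12+9+11+9+18 = 74
O - Y - R - U - V - M - O: 15+12+9+14+9+12 = 71
O - Y - M - R - V - U - O: 15+6+7+6+14+7 = 55
O - Y - M - R - U - V - O: 15+6+7+9+14+18 = 69
O - Y - M - V - R - U - O: 15+6+9+6+9+7 = 52
O - Y - M - V - U - R - O: 15+6+9+14+9+13 = 66
O - Y - M - U - R - V - O: 15+6+11+9+6+18 = 65
O - Y - M - U - V - R - O: 15+6+11+14+6+13 = 65
O - Y - V - R - M - U - O: 15+13+6+7+11+7 = 59
O - Y - V - R - U - M - O: 15+13+6+9+11+12 = 66
… (46 more)
The minimum is 52.
One optimal route: O → Y → M → V → R → U → O (or its reverse).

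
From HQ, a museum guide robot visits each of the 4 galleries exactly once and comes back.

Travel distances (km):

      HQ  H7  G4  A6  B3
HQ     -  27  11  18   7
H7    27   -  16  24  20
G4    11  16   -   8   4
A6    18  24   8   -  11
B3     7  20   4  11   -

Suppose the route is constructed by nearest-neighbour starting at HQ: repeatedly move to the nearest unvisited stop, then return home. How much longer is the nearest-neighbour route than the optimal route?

HQ: B3=7, G4=11, A6=18, H7=27 ⇒ B3
B3: G4=4, A6=11, H7=20 ⇒ G4
G4: A6=8, H7=16 ⇒ A6
A6: H7=24 ⇒ H7
NN route HQ → B3 → G4 → A6 → H7 → HQ costs 70.
Optimal: HQ → H7 → G4 → A6 → B3 → HQ costs 69 (by enumerating all 12 distinct tours).
Excess = 70 − 69 = 1.

The nearest-neighbour route is 1 km longer than optimal.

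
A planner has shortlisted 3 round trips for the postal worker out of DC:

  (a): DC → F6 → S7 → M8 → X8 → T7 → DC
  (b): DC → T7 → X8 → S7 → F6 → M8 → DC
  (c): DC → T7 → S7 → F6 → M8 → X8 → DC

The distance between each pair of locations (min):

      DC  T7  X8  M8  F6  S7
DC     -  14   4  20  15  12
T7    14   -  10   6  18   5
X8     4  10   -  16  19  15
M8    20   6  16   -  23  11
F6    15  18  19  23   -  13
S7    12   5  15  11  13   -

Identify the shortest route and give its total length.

75 min — (c) is the shortest.

(a): 15 + 13 + 11 + 16 + 10 + 14 = 79
(b): 14 + 10 + 15 + 13 + 23 + 20 = 95
(c): 14 + 5 + 13 + 23 + 16 + 4 = 75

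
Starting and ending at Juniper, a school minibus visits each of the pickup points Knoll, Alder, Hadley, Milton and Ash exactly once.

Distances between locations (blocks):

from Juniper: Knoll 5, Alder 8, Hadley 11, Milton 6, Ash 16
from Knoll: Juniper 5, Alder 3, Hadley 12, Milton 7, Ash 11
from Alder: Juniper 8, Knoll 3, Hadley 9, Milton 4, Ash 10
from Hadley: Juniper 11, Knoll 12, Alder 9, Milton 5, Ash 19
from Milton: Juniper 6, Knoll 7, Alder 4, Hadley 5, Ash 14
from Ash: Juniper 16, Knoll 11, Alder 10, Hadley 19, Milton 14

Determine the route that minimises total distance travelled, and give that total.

There are 60 distinct closed tours to check (reversals are equivalent).
Juniper→Knoll→Alder→Hadley→Milton→Ash→Juniper: 5+3+9+5+14+16 = 52
Juniper→Knoll→Alder→Hadley→Ash→Milton→Juniper: 5+3+9+19+14+6 = 56
Juniper→Knoll→Alder→Milton→Hadley→Ash→Juniper: 5+3+4+5+19+16 = 52
Juniper→Knoll→Alder→Milton→Ash→Hadley→Juniper: 5+3+4+14+19+11 = 56
Juniper→Knoll→Alder→Ash→Hadley→Milton→Juniper: 5+3+10+19+5+6 = 48
Juniper→Knoll→Alder→Ash→Milton→Hadley→Juniper: 5+3+10+14+5+11 = 48
Juniper→Knoll→Hadley→Alder→Milton→Ash→Juniper: 5+12+9+4+14+16 = 60
Juniper→Knoll→Hadley→Alder→Ash→Milton→Juniper: 5+12+9+10+14+6 = 56
Juniper→Knoll→Hadley→Milton→Alder→Ash→Juniper: 5+12+5+4+10+16 = 52
Juniper→Knoll→Hadley→Milton→Ash→Alder→Juniper: 5+12+5+14+10+8 = 54
Juniper→Knoll→Hadley→Ash→Alder→Milton→Juniper: 5+12+19+10+4+6 = 56
Juniper→Knoll→Hadley→Ash→Milton→Alder→Juniper: 5+12+19+14+4+8 = 62
Juniper→Knoll→Milton→Alder→Hadley→Ash→Juniper: 5+7+4+9+19+16 = 60
Juniper→Knoll→Milton→Alder→Ash→Hadley→Juniper: 5+7+4+10+19+11 = 56
… (46 more)
Juniper→Knoll→Ash→Alder→Hadley→Milton→Juniper: 5+11+10+9+5+6 = 46  ← best
The minimum is 46.
One optimal route: Juniper → Knoll → Ash → Alder → Hadley → Milton → Juniper (or its reverse).

46 blocks — the shortest possible round trip.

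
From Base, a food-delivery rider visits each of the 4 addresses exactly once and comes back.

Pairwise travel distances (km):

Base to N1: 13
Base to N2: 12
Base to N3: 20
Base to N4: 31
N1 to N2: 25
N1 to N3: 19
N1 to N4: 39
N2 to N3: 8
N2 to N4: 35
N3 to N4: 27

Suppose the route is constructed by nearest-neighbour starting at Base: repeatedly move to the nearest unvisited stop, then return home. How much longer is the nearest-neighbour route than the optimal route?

Base: N2=12, N1=13, N3=20, N4=31 ⇒ N2
N2: N3=8, N1=25, N4=35 ⇒ N3
N3: N1=19, N4=27 ⇒ N1
N1: N4=39 ⇒ N4
NN route Base → N2 → N3 → N1 → N4 → Base costs 109.
Optimal: Base → N1 → N4 → N3 → N2 → Base costs 99 (by enumerating all 12 distinct tours).
Excess = 109 − 99 = 10.

10 km longer than the optimal tour.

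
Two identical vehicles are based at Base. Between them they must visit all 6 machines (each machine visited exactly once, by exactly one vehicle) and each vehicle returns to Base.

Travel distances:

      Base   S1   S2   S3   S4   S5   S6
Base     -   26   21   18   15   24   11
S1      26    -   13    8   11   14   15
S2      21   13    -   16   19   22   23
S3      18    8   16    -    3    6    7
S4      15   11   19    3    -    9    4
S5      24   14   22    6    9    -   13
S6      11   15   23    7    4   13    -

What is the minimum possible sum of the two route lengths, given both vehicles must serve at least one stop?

Check every non-empty split of the stops between the two vehicles; for each half take its own optimal tour:
  {S1} + {S2, S3, S4, S5, S6}: 52 + 67 = 119
  {S2} + {S1, S3, S4, S5, S6}: 42 + 64 = 106
  {S1, S2} + {S3, S4, S5, S6}: 60 + 48 = 108
  {S3} + {S1, S2, S4, S5, S6}: 36 + 72 = 108
  {S1, S3} + {S2, S4, S5, S6}: 52 + 67 = 119
  {S2, S3} + {S1, S4, S5, S6}: 55 + 64 = 119
  … (31 splits in total)
  {S1, S2, S3, S4, S5} + {S6}: 72 + 22 = 94  ← best
Best: vehicle 1 Base → S2 → S1 → S3 → S5 → S4 → Base = 72; vehicle 2 Base → S6 → Base = 22; combined 94.

94 — the smallest possible combined total.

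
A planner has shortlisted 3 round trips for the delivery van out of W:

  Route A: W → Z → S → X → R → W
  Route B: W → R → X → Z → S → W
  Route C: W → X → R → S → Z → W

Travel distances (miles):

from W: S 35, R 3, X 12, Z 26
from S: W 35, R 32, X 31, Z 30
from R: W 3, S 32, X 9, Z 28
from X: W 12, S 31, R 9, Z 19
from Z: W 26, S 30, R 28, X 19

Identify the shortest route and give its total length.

Route A: 26 + 30 + 31 + 9 + 3 = 99
Route B: 3 + 9 + 19 + 30 + 35 = 96
Route C: 12 + 9 + 32 + 30 + 26 = 109

96 miles — Route B is the shortest.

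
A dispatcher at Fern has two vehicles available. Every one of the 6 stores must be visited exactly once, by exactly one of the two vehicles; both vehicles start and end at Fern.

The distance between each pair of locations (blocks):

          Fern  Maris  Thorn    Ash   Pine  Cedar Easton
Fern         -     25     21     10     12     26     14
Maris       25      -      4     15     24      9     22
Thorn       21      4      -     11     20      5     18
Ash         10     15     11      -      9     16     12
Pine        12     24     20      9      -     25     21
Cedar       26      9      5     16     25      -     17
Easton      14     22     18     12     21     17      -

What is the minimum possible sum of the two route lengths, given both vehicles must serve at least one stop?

89 blocks — the smallest possible combined total.

There are 2^5 − 1 = 31 ways to divide the 6 stops into two non-empty groups. For each, the best each vehicle can do is its own shortest tour through its group:
  {Maris} + {Thorn, Ash, Pine, Cedar, Easton}: 50 + 68 = 118
  {Thorn} + {Maris, Ash, Pine, Cedar, Easton}: 42 + 76 = 118
  {Maris, Thorn} + {Ash, Pine, Cedar, Easton}: 50 + 68 = 118
  {Ash} + {Maris, Thorn, Pine, Cedar, Easton}: 20 + 76 = 96
  {Maris, Ash} + {Thorn, Pine, Cedar, Easton}: 50 + 68 = 118
  {Thorn, Ash} + {Maris, Pine, Cedar, Easton}: 42 + 76 = 118
  … (31 splits in total)
  {Pine} + {Maris, Thorn, Ash, Cedar, Easton}: 24 + 65 = 89  ← best
Best: vehicle 1 Fern → Pine → Fern = 24; vehicle 2 Fern → Ash → Maris → Thorn → Cedar → Easton → Fern = 65; combined 89.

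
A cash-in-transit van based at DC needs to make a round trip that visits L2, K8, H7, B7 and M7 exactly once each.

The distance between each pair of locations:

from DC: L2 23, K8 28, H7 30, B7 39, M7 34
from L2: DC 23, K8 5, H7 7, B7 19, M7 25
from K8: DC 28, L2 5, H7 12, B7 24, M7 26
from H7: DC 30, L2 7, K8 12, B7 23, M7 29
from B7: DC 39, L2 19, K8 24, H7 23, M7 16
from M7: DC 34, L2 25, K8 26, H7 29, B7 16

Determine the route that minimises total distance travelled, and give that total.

Shortest round trip = 113.

DC-L2-K8-H7-B7-M7-DC: 23+5+12+23+16+34 = 113
DC-L2-K8-H7-M7-B7-DC: 23+5+12+29+16+39 = 124
DC-L2-K8-B7-H7-M7-DC: 23+5+24+23+29+34 = 138
DC-L2-K8-B7-M7-H7-DC: 23+5+24+16+29+30 = 127
DC-L2-K8-M7-H7-B7-DC: 23+5+26+29+23+39 = 145
DC-L2-K8-M7-B7-H7-DC: 23+5+26+16+23+30 = 123
DC-L2-H7-K8-B7-M7-DC: 23+7+12+24+16+34 = 116
DC-L2-H7-K8-M7-B7-DC: 23+7+12+26+16+39 = 123
DC-L2-H7-B7-K8-M7-DC: 23+7+23+24+26+34 = 137
DC-L2-H7-B7-M7-K8-DC: 23+7+23+16+26+28 = 123
DC-L2-H7-M7-K8-B7-DC: 23+7+29+26+24+39 = 148
DC-L2-H7-M7-B7-K8-DC: 23+7+29+16+24+28 = 127
DC-L2-B7-K8-H7-M7-DC: 23+19+24+12+29+34 = 141
DC-L2-B7-K8-M7-H7-DC: 23+19+24+26+29+30 = 151
… (46 more)
The minimum is 113.
One optimal route: DC → L2 → K8 → H7 → B7 → M7 → DC (or its reverse).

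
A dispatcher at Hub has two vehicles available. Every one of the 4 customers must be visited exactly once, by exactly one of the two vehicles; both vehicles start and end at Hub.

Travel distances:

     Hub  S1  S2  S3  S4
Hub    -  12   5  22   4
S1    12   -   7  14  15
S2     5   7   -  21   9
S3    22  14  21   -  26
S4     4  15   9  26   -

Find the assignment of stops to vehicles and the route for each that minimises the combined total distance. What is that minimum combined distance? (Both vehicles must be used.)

56 — the smallest possible combined total.

Check every non-empty split of the stops between the two vehicles; for each half take its own optimal tour:
  {S1} + {S2, S3, S4}: 24 + 56 = 80
  {S2} + {S1, S3, S4}: 10 + 55 = 65
  {S1, S2} + {S3, S4}: 24 + 52 = 76
  {S3} + {S1, S2, S4}: 44 + 31 = 75
  {S1, S3} + {S2, S4}: 48 + 18 = 66
  {S2, S3} + {S1, S4}: 48 + 31 = 79
  … (7 splits in total)
  {S1, S2, S3} + {S4}: 48 + 8 = 56  ← best
Best: vehicle 1 Hub → S2 → S1 → S3 → Hub = 48; vehicle 2 Hub → S4 → Hub = 8; combined 56.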